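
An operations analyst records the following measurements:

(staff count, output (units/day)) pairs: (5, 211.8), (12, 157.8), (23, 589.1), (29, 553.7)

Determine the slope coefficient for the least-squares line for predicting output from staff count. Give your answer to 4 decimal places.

n = 4, Σx = 69, Σy = 1512.4, Σxy = 32559.2, Σx² = 1539
Sxx = Σx² − (Σx)²/n = 1539 − 1190.25 = 348.75
Sxy = Σxy − (Σx)(Σy)/n = 32559.2 − 26088.9 = 6470.3
b = Sxy/Sxx = 6470.3/348.75 = 18.552832

18.5528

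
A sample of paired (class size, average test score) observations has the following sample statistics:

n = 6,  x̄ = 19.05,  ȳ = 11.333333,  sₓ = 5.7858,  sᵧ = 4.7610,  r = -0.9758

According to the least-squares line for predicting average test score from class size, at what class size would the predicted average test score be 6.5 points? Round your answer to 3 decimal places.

b = r · sᵧ/sₓ = -0.9758 · 4.761/5.7858 = -0.802963
a = ȳ − b·x̄ = 11.333333 − (-0.802963)·19.05 = 26.629780
Set a + b·x = 6.5: x = (6.5 − 26.629780) / (-0.802963) = 25.069371

25.069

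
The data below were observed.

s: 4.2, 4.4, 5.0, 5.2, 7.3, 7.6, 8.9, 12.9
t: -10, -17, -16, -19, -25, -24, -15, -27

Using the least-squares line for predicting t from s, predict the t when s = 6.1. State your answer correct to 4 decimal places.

-18.0089

n = 8, Σx = 55.5, Σy = -153, Σxy = -1142.3, Σx² = 445.71
Sxx = Σx² − (Σx)²/n = 445.71 − 385.03125 = 60.67875
Sxy = Σxy − (Σx)(Σy)/n = -1142.3 − (-1061.4375) = -80.8625
b = Sxy/Sxx = -80.8625/60.67875 = -1.332633
a = ȳ − b·x̄ = -19.125 − (-1.332633)·6.9375 = -9.879859
ŷ(6.1) = a + b·6.1 = -9.879859 + (-1.332633)·6.1 = -18.008920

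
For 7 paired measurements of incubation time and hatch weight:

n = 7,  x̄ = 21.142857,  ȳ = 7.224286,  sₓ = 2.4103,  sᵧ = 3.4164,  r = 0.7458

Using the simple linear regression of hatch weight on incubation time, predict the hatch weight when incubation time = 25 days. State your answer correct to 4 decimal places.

11.3017

b = r · sᵧ/sₓ = 0.7458 · 3.4164/2.4103 = 1.057110
a = ȳ − b·x̄ = 7.224286 − 1.057110·21.142857 = -15.126030
ŷ(25) = a + b·25 = -15.126030 + 1.057110·25 = 11.301709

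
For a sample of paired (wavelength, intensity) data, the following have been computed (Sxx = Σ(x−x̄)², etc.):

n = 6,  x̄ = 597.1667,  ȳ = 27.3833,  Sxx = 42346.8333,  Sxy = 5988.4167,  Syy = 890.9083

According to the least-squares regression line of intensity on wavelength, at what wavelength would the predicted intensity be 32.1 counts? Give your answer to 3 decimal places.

630.521

b = Sxy/Sxx = 5988.4167/42346.8333 = 0.141414
a = ȳ − b·x̄ = 27.3833 − 0.141414·597.1667 = -57.064172
Set a + b·x = 32.1: x = (32.1 − (-57.064172)) / 0.141414 = 630.520643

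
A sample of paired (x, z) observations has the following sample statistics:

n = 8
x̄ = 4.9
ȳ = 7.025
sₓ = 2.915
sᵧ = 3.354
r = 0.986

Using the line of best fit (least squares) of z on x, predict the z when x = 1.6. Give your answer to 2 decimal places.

b = r · sᵧ/sₓ = 0.986 · 3.354/2.915 = 1.134492
a = ȳ − b·x̄ = 7.025 − 1.134492·4.9 = 1.465990
ŷ(1.6) = a + b·1.6 = 1.465990 + 1.134492·1.6 = 3.281177

3.28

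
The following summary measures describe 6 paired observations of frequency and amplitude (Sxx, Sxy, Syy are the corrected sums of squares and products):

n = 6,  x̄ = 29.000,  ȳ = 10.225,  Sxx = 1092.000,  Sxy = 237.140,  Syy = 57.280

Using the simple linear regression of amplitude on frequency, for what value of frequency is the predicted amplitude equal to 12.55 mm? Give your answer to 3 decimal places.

39.706

b = Sxy/Sxx = 237.14/1092 = 0.217161
a = ȳ − b·x̄ = 10.225 − 0.217161·29 = 3.927326
Set a + b·x = 12.55: x = (12.55 − 3.927326) / 0.217161 = 39.706334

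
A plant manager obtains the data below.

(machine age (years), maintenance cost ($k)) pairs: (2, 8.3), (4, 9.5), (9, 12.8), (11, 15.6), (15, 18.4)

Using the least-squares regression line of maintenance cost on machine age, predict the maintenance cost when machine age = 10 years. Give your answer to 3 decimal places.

n = 5, Σx = 41, Σy = 64.6, Σxy = 617.4, Σx² = 447
Sxx = Σx² − (Σx)²/n = 447 − 336.2 = 110.8
Sxy = Σxy − (Σx)(Σy)/n = 617.4 − 529.72 = 87.68
b = Sxy/Sxx = 87.68/110.8 = 0.791336
a = ȳ − b·x̄ = 12.92 − 0.791336·8.2 = 6.431047
ŷ(10) = a + b·10 = 6.431047 + 0.791336·10 = 14.344404

14.344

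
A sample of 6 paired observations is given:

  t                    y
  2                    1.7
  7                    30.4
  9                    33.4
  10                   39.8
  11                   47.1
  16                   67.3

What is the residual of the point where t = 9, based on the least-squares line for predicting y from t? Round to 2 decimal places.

n = 6, Σx = 55, Σy = 219.7, Σxy = 2509.7, Σx² = 611
Sxx = Σx² − (Σx)²/n = 611 − 504.166667 = 106.833333
Sxy = Σxy − (Σx)(Σy)/n = 2509.7 − 2013.916667 = 495.783333
b = Sxy/Sxx = 495.783333/106.833333 = 4.640718
a = ȳ − b·x̄ = 36.616667 − 4.640718·9.166667 = -5.923245
ŷ(9) = -5.923245 + 4.640718·9 = 35.843214
residual = y − ŷ = 33.4 − 35.843214 = -2.443214

-2.44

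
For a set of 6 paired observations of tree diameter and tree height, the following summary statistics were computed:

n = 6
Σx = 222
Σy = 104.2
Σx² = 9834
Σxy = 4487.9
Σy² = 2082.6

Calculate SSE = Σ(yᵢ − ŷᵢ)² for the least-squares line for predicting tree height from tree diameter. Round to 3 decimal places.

Sxx = Σx² − (Σx)²/n = 9834 − 8214 = 1620
Sxy = Σxy − (Σx)(Σy)/n = 4487.9 − 3855.4 = 632.5
Syy = Σy² − (Σy)²/n = 2082.6 − 1809.606667 = 272.993333
b = Sxy/Sxx = 632.5/1620 = 0.390432
SSE = Syy − b·Sxy = 272.993333 − 0.390432·632.5 = 26.045031

26.045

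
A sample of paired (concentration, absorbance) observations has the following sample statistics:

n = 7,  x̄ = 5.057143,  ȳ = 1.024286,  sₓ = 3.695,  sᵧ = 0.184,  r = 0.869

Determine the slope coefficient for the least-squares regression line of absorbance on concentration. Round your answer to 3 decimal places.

0.043

b = r · sᵧ/sₓ = 0.869 · 0.184/3.695 = 0.043274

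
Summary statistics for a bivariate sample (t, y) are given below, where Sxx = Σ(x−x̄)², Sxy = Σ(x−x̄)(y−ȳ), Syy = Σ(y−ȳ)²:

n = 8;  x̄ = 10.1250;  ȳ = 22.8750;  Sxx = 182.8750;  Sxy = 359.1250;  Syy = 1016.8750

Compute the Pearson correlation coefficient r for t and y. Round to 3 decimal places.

0.833

r = Sxy/√(Sxx·Syy) = 359.125/√(185961.015625) = 359.125/431.231974 = 0.832788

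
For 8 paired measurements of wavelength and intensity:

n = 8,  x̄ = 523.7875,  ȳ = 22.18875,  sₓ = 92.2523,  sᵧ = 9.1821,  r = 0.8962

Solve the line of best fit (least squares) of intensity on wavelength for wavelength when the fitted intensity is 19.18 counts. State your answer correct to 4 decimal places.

490.0575

b = r · sᵧ/sₓ = 0.8962 · 9.1821/92.2523 = 0.089201
a = ȳ − b·x̄ = 22.18875 − 0.089201·523.7875 = -24.533622
Set a + b·x = 19.18: x = (19.18 − (-24.533622)) / 0.089201 = 490.057499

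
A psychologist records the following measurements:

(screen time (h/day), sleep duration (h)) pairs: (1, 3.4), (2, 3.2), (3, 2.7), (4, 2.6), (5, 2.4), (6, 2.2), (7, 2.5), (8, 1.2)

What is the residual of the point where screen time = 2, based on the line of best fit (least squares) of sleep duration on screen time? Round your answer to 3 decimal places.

0.062

n = 8, Σx = 36, Σy = 20.2, Σxy = 80.6, Σx² = 204
Sxx = Σx² − (Σx)²/n = 204 − 162 = 42
Sxy = Σxy − (Σx)(Σy)/n = 80.6 − 90.9 = -10.3
b = Sxy/Sxx = -10.3/42 = -0.245238
a = ȳ − b·x̄ = 2.525 − (-0.245238)·4.5 = 3.628571
ŷ(2) = 3.628571 + (-0.245238)·2 = 3.138095
residual = y − ŷ = 3.2 − 3.138095 = 0.061905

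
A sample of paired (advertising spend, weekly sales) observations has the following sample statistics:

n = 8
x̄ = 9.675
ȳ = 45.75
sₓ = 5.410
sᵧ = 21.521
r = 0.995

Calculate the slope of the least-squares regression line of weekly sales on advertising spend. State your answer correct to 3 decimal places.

3.958

b = r · sᵧ/sₓ = 0.995 · 21.521/5.41 = 3.958114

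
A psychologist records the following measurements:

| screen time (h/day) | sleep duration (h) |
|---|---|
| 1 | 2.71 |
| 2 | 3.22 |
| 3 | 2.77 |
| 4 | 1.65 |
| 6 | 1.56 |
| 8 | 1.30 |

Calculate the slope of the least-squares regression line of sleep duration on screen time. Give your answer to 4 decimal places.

n = 6, Σx = 24, Σy = 13.21, Σxy = 43.82, Σx² = 130
Sxx = Σx² − (Σx)²/n = 130 − 96 = 34
Sxy = Σxy − (Σx)(Σy)/n = 43.82 − 52.84 = -9.02
b = Sxy/Sxx = -9.02/34 = -0.265294

-0.2653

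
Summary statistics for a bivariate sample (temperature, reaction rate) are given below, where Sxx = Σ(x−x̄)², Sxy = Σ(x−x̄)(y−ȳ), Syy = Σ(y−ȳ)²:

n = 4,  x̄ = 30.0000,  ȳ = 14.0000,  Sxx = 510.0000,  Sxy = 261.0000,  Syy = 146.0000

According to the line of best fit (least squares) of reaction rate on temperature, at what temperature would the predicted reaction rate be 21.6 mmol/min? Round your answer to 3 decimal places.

b = Sxy/Sxx = 261/510 = 0.511765
a = ȳ − b·x̄ = 14 − 0.511765·30 = -1.352941
Set a + b·x = 21.6: x = (21.6 − (-1.352941)) / 0.511765 = 44.850575

44.851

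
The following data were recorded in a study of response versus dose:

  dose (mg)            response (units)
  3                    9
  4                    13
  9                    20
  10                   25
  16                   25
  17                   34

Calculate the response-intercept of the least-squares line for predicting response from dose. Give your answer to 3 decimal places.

6.725

n = 6, Σx = 59, Σy = 126, Σxy = 1487, Σx² = 751
Sxx = Σx² − (Σx)²/n = 751 − 580.166667 = 170.833333
Sxy = Σxy − (Σx)(Σy)/n = 1487 − 1239 = 248
b = Sxy/Sxx = 248/170.833333 = 1.451707
a = ȳ − b·x̄ = 21 − 1.451707·9.833333 = 6.724878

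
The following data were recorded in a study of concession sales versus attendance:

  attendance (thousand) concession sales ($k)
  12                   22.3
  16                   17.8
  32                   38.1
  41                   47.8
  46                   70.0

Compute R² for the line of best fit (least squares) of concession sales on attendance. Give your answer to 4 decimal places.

0.8896

n = 5, Σx = 147, Σy = 196, Σxy = 6951.4, Σx² = 5221, Σy² = 9450.58
Sxx = Σx² − (Σx)²/n = 5221 − 4321.8 = 899.2
Sxy = Σxy − (Σx)(Σy)/n = 6951.4 − 5762.4 = 1189
Syy = Σy² − (Σy)²/n = 9450.58 − 7683.2 = 1767.38
R² = Sxy²/(Sxx·Syy) = (1189)²/(899.2·1767.38) = 0.889565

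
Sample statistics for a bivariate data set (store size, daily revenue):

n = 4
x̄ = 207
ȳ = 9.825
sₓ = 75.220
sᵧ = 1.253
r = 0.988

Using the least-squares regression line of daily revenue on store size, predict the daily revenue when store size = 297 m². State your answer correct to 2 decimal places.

b = r · sᵧ/sₓ = 0.988 · 1.253/75.22 = 0.016458
a = ȳ − b·x̄ = 9.825 − 0.016458·207 = 6.418213
ŷ(297) = a + b·297 = 6.418213 + 0.016458·297 = 11.306212

11.31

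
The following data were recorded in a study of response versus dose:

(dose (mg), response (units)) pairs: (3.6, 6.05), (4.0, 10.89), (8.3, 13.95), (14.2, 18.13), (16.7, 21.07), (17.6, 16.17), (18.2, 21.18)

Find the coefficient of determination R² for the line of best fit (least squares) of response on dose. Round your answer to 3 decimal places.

0.827

n = 7, Σx = 82.6, Σy = 107.44, Σxy = 1460.508, Σx² = 1219.38, Σy² = 1832.5002
Sxx = Σx² − (Σx)²/n = 1219.38 − 974.68 = 244.7
Sxy = Σxy − (Σx)(Σy)/n = 1460.508 − 1267.792 = 192.716
Syy = Σy² − (Σy)²/n = 1832.5002 − 1649.050514 = 183.449686
R² = Sxy²/(Sxx·Syy) = (192.716)²/(244.7·183.449686) = 0.827341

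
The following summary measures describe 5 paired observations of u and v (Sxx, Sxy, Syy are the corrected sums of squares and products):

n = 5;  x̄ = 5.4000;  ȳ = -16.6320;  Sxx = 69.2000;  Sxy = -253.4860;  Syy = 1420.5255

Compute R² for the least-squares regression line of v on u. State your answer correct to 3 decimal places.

R² = Sxy²/(Sxx·Syy) = (-253.486)²/(69.2·1420.5255) = 0.653661

0.654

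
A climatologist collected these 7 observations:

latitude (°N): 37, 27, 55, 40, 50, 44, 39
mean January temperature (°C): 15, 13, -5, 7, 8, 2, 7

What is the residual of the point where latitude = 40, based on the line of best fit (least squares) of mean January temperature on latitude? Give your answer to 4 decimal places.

n = 7, Σx = 292, Σy = 47, Σxy = 1672, Σx² = 12680
Sxx = Σx² − (Σx)²/n = 12680 − 12180.571429 = 499.428571
Sxy = Σxy − (Σx)(Σy)/n = 1672 − 1960.571429 = -288.571429
b = Sxy/Sxx = -288.571429/499.428571 = -0.577803
a = ȳ − b·x̄ = 6.714286 − (-0.577803)·41.714286 = 30.816934
ŷ(40) = 30.816934 + (-0.577803)·40 = 7.704805
residual = y − ŷ = 7 − 7.704805 = -0.704805

-0.7048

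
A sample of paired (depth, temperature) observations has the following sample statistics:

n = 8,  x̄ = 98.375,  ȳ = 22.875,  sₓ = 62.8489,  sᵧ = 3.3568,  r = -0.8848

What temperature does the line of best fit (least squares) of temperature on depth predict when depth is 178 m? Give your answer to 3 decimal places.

19.112

b = r · sᵧ/sₓ = -0.8848 · 3.3568/62.8489 = -0.047258
a = ȳ − b·x̄ = 22.875 − (-0.047258)·98.375 = 27.523980
ŷ(178) = a + b·178 = 27.523980 + (-0.047258)·178 = 19.112103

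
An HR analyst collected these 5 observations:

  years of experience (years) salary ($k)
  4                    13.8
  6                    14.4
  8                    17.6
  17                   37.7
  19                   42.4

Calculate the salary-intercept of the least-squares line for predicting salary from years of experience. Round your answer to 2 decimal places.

n = 5, Σx = 54, Σy = 125.9, Σxy = 1728.9, Σx² = 766
Sxx = Σx² − (Σx)²/n = 766 − 583.2 = 182.8
Sxy = Σxy − (Σx)(Σy)/n = 1728.9 − 1359.72 = 369.18
b = Sxy/Sxx = 369.18/182.8 = 2.019584
a = ȳ − b·x̄ = 25.18 − 2.019584·10.8 = 3.368490

3.37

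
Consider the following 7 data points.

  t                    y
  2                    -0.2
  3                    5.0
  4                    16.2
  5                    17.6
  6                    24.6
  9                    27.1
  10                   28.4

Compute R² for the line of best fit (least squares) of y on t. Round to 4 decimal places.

0.8401

n = 7, Σx = 39, Σy = 118.7, Σxy = 842.9, Σx² = 271, Σy² = 2743.37
Sxx = Σx² − (Σx)²/n = 271 − 217.285714 = 53.714286
Sxy = Σxy − (Σx)(Σy)/n = 842.9 − 661.328571 = 181.571429
Syy = Σy² − (Σy)²/n = 2743.37 − 2012.812857 = 730.557143
R² = Sxy²/(Sxx·Syy) = (181.571429)²/(53.714286·730.557143) = 0.840139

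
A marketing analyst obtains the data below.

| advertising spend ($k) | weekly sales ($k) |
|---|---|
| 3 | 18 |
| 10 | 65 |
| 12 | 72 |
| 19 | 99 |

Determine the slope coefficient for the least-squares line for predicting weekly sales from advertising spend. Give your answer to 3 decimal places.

5.038

n = 4, Σx = 44, Σy = 254, Σxy = 3449, Σx² = 614
Sxx = Σx² − (Σx)²/n = 614 − 484 = 130
Sxy = Σxy − (Σx)(Σy)/n = 3449 − 2794 = 655
b = Sxy/Sxx = 655/130 = 5.038462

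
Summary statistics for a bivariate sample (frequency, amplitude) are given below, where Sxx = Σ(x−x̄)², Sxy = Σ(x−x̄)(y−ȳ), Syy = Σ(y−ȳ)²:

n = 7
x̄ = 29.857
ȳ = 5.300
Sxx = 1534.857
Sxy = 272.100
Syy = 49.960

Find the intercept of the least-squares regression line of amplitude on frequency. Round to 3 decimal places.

b = Sxy/Sxx = 272.1/1534.857 = 0.177280
a = ȳ − b·x̄ = 5.3 − 0.177280·29.857 = 0.006940

0.007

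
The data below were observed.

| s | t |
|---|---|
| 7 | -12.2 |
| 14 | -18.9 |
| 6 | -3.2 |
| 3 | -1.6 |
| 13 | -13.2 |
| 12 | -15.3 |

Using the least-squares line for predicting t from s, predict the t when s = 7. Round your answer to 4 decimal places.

n = 6, Σx = 55, Σy = -64.4, Σxy = -729.2, Σx² = 603
Sxx = Σx² − (Σx)²/n = 603 − 504.166667 = 98.833333
Sxy = Σxy − (Σx)(Σy)/n = -729.2 − (-590.333333) = -138.866667
b = Sxy/Sxx = -138.866667/98.833333 = -1.405059
a = ȳ − b·x̄ = -10.733333 − (-1.405059)·9.166667 = 2.146374
ŷ(7) = a + b·7 = 2.146374 + (-1.405059)·7 = -7.689039

-7.6890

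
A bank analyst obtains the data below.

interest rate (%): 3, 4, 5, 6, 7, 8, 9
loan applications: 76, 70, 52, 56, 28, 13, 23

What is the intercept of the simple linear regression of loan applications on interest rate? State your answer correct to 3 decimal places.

n = 7, Σx = 42, Σy = 318, Σxy = 1611, Σx² = 280
Sxx = Σx² − (Σx)²/n = 280 − 252 = 28
Sxy = Σxy − (Σx)(Σy)/n = 1611 − 1908 = -297
b = Sxy/Sxx = -297/28 = -10.607143
a = ȳ − b·x̄ = 45.428571 − (-10.607143)·6 = 109.071429

109.071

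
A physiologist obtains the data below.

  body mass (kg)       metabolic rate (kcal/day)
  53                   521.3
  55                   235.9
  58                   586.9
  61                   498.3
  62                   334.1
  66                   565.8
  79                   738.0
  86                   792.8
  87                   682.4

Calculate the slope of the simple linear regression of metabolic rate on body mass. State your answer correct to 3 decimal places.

10.624

n = 9, Σx = 607, Σy = 4955.5, Σxy = 348948.5, Σx² = 42325
Sxx = Σx² − (Σx)²/n = 42325 − 40938.777778 = 1386.222222
Sxy = Σxy − (Σx)(Σy)/n = 348948.5 − 334220.944444 = 14727.555556
b = Sxy/Sxx = 14727.555556/1386.222222 = 10.624239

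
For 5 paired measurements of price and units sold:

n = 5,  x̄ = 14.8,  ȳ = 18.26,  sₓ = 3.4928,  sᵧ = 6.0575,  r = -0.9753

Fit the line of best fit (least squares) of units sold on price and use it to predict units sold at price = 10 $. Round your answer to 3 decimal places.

26.379

b = r · sᵧ/sₓ = -0.9753 · 6.0575/3.4928 = -1.691445
a = ȳ − b·x̄ = 18.26 − (-1.691445)·14.8 = 43.293389
ŷ(10) = a + b·10 = 43.293389 + (-1.691445)·10 = 26.378937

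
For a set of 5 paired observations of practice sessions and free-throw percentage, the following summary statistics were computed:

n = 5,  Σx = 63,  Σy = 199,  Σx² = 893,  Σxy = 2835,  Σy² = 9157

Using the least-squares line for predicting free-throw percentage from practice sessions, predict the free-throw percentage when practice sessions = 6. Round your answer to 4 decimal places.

18.0040

Sxx = Σx² − (Σx)²/n = 893 − 793.8 = 99.2
Sxy = Σxy − (Σx)(Σy)/n = 2835 − 2507.4 = 327.6
b = Sxy/Sxx = 327.6/99.2 = 3.302419
a = ȳ − b·x̄ = 39.8 − 3.302419·12.6 = -1.810484
ŷ(6) = a + b·6 = -1.810484 + 3.302419·6 = 18.004032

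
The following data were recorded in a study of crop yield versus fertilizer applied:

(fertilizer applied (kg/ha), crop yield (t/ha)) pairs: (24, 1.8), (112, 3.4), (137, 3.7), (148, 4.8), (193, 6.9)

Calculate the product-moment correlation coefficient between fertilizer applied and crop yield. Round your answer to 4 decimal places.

n = 5, Σx = 614, Σy = 20.6, Σxy = 2973, Σx² = 91042, Σy² = 99.14
Sxx = Σx² − (Σx)²/n = 91042 − 75399.2 = 15642.8
Sxy = Σxy − (Σx)(Σy)/n = 2973 − 2529.68 = 443.32
Syy = Σy² − (Σy)²/n = 99.14 − 84.872 = 14.268
r = Sxy/√(Sxx·Syy) = 443.32/√(223191.4704) = 443.32/472.431445 = 0.938380

0.9384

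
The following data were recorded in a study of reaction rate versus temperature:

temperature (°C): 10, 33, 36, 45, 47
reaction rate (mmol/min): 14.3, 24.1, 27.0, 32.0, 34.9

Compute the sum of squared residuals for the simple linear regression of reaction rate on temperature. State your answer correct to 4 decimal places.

n = 5, Σx = 171, Σy = 132.3, Σxy = 4990.6, Σx² = 6719, Σy² = 3756.31
Sxx = Σx² − (Σx)²/n = 6719 − 5848.2 = 870.8
Sxy = Σxy − (Σx)(Σy)/n = 4990.6 − 4524.66 = 465.94
Syy = Σy² − (Σy)²/n = 3756.31 − 3500.658 = 255.652
b = Sxy/Sxx = 465.94/870.8 = 0.535071
SSE = Syy − b·Sxy = 255.652 − 0.535071·465.94 = 6.340926

6.3409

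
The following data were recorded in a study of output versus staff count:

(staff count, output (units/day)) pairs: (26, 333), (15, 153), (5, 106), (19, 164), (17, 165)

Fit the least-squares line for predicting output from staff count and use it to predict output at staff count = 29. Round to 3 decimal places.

309.524

n = 5, Σx = 82, Σy = 921, Σxy = 17404, Σx² = 1576
Sxx = Σx² − (Σx)²/n = 1576 − 1344.8 = 231.2
Sxy = Σxy − (Σx)(Σy)/n = 17404 − 15104.4 = 2299.6
b = Sxy/Sxx = 2299.6/231.2 = 9.946367
a = ȳ − b·x̄ = 184.2 − 9.946367·16.4 = 21.079585
ŷ(29) = a + b·29 = 21.079585 + 9.946367·29 = 309.524221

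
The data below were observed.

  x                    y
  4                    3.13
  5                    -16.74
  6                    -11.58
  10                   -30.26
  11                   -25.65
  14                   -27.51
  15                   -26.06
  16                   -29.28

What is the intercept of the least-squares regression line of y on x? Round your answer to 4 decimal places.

n = 8, Σx = 81, Σy = -163.95, Σxy = -1969.93, Σx² = 975
Sxx = Σx² − (Σx)²/n = 975 − 820.125 = 154.875
Sxy = Σxy − (Σx)(Σy)/n = -1969.93 − (-1659.99375) = -309.93625
b = Sxy/Sxx = -309.93625/154.875 = -2.001203
a = ȳ − b·x̄ = -20.49375 − (-2.001203)·10.125 = -0.231574

-0.2316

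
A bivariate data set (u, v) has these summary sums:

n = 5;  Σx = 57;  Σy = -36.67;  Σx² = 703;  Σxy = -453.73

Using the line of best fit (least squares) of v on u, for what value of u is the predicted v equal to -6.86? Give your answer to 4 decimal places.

10.6935

Sxx = Σx² − (Σx)²/n = 703 − 649.8 = 53.2
Sxy = Σxy − (Σx)(Σy)/n = -453.73 − (-418.038) = -35.692
b = Sxy/Sxx = -35.692/53.2 = -0.670902
a = ȳ − b·x̄ = -7.334 − (-0.670902)·11.4 = 0.314286
Set a + b·x = -6.86: x = (-6.86 − 0.314286) / (-0.670902) = 10.693489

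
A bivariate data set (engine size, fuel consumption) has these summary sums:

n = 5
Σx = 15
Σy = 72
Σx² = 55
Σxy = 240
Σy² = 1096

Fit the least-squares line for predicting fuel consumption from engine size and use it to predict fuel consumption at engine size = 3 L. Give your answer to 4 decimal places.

Sxx = Σx² − (Σx)²/n = 55 − 45 = 10
Sxy = Σxy − (Σx)(Σy)/n = 240 − 216 = 24
b = Sxy/Sxx = 24/10 = 2.4
a = ȳ − b·x̄ = 14.4 − 2.4·3 = 7.2
ŷ(3) = a + b·3 = 7.2 + 2.4·3 = 14.4

14.4000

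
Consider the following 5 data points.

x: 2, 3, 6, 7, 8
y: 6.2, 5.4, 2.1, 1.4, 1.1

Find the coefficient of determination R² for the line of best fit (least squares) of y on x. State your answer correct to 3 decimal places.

0.982

n = 5, Σx = 26, Σy = 16.2, Σxy = 59.8, Σx² = 162, Σy² = 75.18
Sxx = Σx² − (Σx)²/n = 162 − 135.2 = 26.8
Sxy = Σxy − (Σx)(Σy)/n = 59.8 − 84.24 = -24.44
Syy = Σy² − (Σy)²/n = 75.18 − 52.488 = 22.692
R² = Sxy²/(Sxx·Syy) = (-24.44)²/(26.8·22.692) = 0.982188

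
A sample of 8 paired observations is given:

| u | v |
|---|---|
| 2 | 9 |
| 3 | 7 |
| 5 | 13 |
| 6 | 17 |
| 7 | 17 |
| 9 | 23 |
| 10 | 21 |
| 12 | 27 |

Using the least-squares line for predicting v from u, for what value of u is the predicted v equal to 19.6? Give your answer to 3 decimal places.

8.224

n = 8, Σx = 54, Σy = 134, Σxy = 1066, Σx² = 448
Sxx = Σx² − (Σx)²/n = 448 − 364.5 = 83.5
Sxy = Σxy − (Σx)(Σy)/n = 1066 − 904.5 = 161.5
b = Sxy/Sxx = 161.5/83.5 = 1.934132
a = ȳ − b·x̄ = 16.75 − 1.934132·6.75 = 3.694611
Set a + b·x = 19.6: x = (19.6 − 3.694611) / 1.934132 = 8.223529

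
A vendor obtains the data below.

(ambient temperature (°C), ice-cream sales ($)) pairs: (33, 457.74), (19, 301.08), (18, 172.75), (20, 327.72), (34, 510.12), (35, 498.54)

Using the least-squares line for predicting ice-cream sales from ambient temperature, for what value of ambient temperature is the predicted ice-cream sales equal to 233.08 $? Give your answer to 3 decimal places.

16.950

n = 6, Σx = 159, Σy = 2267.95, Σxy = 65282.82, Σx² = 4555
Sxx = Σx² − (Σx)²/n = 4555 − 4213.5 = 341.5
Sxy = Σxy − (Σx)(Σy)/n = 65282.82 − 60100.675 = 5182.145
b = Sxy/Sxx = 5182.145/341.5 = 15.174656
a = ȳ − b·x̄ = 377.991667 − 15.174656·26.5 = -24.136715
Set a + b·x = 233.08: x = (233.08 − (-24.136715)) / 15.174656 = 16.950415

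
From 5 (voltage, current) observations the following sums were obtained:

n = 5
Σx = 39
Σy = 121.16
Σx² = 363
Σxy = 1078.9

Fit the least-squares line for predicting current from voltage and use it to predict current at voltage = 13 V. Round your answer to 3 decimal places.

Sxx = Σx² − (Σx)²/n = 363 − 304.2 = 58.8
Sxy = Σxy − (Σx)(Σy)/n = 1078.9 − 945.048 = 133.852
b = Sxy/Sxx = 133.852/58.8 = 2.276395
a = ȳ − b·x̄ = 24.232 − 2.276395·7.8 = 6.476122
ŷ(13) = a + b·13 = 6.476122 + 2.276395·13 = 36.069252

36.069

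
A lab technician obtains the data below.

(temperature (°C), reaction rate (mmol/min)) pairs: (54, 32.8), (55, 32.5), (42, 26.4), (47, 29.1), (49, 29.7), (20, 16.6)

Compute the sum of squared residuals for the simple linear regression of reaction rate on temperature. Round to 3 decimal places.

0.506

n = 6, Σx = 267, Σy = 167.1, Σxy = 7822.5, Σx² = 12715, Σy² = 4833.51
Sxx = Σx² − (Σx)²/n = 12715 − 11881.5 = 833.5
Sxy = Σxy − (Σx)(Σy)/n = 7822.5 − 7435.95 = 386.55
Syy = Σy² − (Σy)²/n = 4833.51 − 4653.735 = 179.775
b = Sxy/Sxx = 386.55/833.5 = 0.463767
SSE = Syy − b·Sxy = 179.775 − 0.463767·386.55 = 0.505771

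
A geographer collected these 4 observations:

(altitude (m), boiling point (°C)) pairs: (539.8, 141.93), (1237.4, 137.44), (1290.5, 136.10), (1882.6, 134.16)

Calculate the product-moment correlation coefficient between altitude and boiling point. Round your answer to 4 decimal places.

n = 4, Σx = 4950.3, Σy = 549.63, Σxy = 674888.736, Σx² = 7032115.81, Σy² = 75555.9941
Sxx = Σx² − (Σx)²/n = 7032115.81 − 6126367.5225 = 905748.2875
Sxy = Σxy − (Σx)(Σy)/n = 674888.736 − 680208.34725 = -5319.61125
Syy = Σy² − (Σy)²/n = 75555.9941 − 75523.284225 = 32.709875
r = Sxy/√(Sxx·Syy) = -5319.61125/√(29626913.265589) = -5319.61125/5443.061020 = -0.977320

-0.9773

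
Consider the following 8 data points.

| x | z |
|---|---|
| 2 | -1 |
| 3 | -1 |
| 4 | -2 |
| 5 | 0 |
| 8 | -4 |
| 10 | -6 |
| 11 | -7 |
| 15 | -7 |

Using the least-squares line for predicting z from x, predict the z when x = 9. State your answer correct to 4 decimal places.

-4.5244

n = 8, Σx = 58, Σy = -28, Σxy = -287, Σx² = 564
Sxx = Σx² − (Σx)²/n = 564 − 420.5 = 143.5
Sxy = Σxy − (Σx)(Σy)/n = -287 − (-203) = -84
b = Sxy/Sxx = -84/143.5 = -0.585366
a = ȳ − b·x̄ = -3.5 − (-0.585366)·7.25 = 0.743902
ŷ(9) = a + b·9 = 0.743902 + (-0.585366)·9 = -4.524390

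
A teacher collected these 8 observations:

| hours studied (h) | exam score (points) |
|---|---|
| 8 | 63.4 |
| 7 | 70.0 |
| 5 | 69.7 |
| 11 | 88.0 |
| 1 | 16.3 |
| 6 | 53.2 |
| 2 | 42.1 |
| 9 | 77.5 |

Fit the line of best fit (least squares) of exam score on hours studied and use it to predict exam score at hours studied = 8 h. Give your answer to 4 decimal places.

71.3776

n = 8, Σx = 49, Σy = 480.2, Σxy = 3430.9, Σx² = 381
Sxx = Σx² − (Σx)²/n = 381 − 300.125 = 80.875
Sxy = Σxy − (Σx)(Σy)/n = 3430.9 − 2941.225 = 489.675
b = Sxy/Sxx = 489.675/80.875 = 6.054714
a = ȳ − b·x̄ = 60.025 − 6.054714·6.125 = 22.939876
ŷ(8) = a + b·8 = 22.939876 + 6.054714·8 = 71.377589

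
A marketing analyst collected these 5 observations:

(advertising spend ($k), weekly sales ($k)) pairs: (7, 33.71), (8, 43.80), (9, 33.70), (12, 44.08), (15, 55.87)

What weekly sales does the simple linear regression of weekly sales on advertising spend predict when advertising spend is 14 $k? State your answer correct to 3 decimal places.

n = 5, Σx = 51, Σy = 211.16, Σxy = 2256.68, Σx² = 563
Sxx = Σx² − (Σx)²/n = 563 − 520.2 = 42.8
Sxy = Σxy − (Σx)(Σy)/n = 2256.68 − 2153.832 = 102.848
b = Sxy/Sxx = 102.848/42.8 = 2.402991
a = ȳ − b·x̄ = 42.232 − 2.402991·10.2 = 17.721495
ŷ(14) = a + b·14 = 17.721495 + 2.402991·14 = 51.363364

51.363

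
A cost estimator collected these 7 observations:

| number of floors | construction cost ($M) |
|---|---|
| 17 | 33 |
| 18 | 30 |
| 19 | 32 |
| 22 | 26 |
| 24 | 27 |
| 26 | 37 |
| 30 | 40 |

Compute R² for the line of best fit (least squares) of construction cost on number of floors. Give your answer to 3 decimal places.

n = 7, Σx = 156, Σy = 225, Σxy = 5091, Σx² = 3610, Σy² = 7387
Sxx = Σx² − (Σx)²/n = 3610 − 3476.571429 = 133.428571
Sxy = Σxy − (Σx)(Σy)/n = 5091 − 5014.285714 = 76.714286
Syy = Σy² − (Σy)²/n = 7387 − 7232.142857 = 154.857143
R² = Sxy²/(Sxx·Syy) = (76.714286)²/(133.428571·154.857143) = 0.284821

0.285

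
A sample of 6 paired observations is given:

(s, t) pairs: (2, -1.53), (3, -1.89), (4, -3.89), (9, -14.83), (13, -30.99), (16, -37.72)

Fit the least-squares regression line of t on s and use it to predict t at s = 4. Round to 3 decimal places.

n = 6, Σx = 47, Σy = -90.85, Σxy = -1164.15, Σx² = 535
Sxx = Σx² − (Σx)²/n = 535 − 368.166667 = 166.833333
Sxy = Σxy − (Σx)(Σy)/n = -1164.15 − (-711.658333) = -452.491667
b = Sxy/Sxx = -452.491667/166.833333 = -2.712238
a = ȳ − b·x̄ = -15.141667 − (-2.712238)·7.833333 = 6.104196
ŷ(4) = a + b·4 = 6.104196 + (-2.712238)·4 = -4.744755

-4.745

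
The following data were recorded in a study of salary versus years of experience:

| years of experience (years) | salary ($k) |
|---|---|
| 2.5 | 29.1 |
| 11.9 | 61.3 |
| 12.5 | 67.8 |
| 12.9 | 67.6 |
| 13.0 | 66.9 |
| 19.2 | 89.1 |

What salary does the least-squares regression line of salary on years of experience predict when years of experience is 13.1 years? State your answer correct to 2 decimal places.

67.61

n = 6, Σx = 72, Σy = 381.8, Σxy = 5102.18, Σx² = 1008.16
Sxx = Σx² − (Σx)²/n = 1008.16 − 864 = 144.16
Sxy = Σxy − (Σx)(Σy)/n = 5102.18 − 4581.6 = 520.58
b = Sxy/Sxx = 520.58/144.16 = 3.611127
a = ȳ − b·x̄ = 63.633333 − 3.611127·12 = 20.299815
ŷ(13.1) = a + b·13.1 = 20.299815 + 3.611127·13.1 = 67.605573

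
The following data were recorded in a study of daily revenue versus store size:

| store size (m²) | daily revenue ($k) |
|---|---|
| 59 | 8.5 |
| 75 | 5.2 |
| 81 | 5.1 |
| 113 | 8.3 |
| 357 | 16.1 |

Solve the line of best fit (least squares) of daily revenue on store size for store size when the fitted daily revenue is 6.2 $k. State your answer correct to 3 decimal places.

63.934

n = 5, Σx = 685, Σy = 43.2, Σxy = 7990.2, Σx² = 155885
Sxx = Σx² − (Σx)²/n = 155885 − 93845 = 62040
Sxy = Σxy − (Σx)(Σy)/n = 7990.2 − 5918.4 = 2071.8
b = Sxy/Sxx = 2071.8/62040 = 0.033395
a = ȳ − b·x̄ = 8.64 − 0.033395·137 = 4.064942
Set a + b·x = 6.2: x = (6.2 − 4.064942) / 0.033395 = 63.934260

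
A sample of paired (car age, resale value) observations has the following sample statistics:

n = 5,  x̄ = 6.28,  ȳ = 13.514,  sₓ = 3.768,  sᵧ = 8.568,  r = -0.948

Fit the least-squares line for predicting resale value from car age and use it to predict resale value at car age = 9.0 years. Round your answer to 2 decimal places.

7.65

b = r · sᵧ/sₓ = -0.948 · 8.568/3.768 = -2.155643
a = ȳ − b·x̄ = 13.514 − (-2.155643)·6.28 = 27.05144
ŷ(9.0) = a + b·9.0 = 27.05144 + (-2.155643)·9 = 7.650650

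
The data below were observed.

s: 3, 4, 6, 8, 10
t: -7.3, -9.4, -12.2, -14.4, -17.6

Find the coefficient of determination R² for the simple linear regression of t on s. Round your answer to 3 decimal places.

n = 5, Σx = 31, Σy = -60.9, Σxy = -423.9, Σx² = 225, Σy² = 807.61
Sxx = Σx² − (Σx)²/n = 225 − 192.2 = 32.8
Sxy = Σxy − (Σx)(Σy)/n = -423.9 − (-377.58) = -46.32
Syy = Σy² − (Σy)²/n = 807.61 − 741.762 = 65.848
R² = Sxy²/(Sxx·Syy) = (-46.32)²/(32.8·65.848) = 0.993392

0.993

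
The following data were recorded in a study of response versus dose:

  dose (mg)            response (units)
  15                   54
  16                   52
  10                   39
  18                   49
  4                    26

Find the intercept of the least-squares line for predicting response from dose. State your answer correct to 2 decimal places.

19.63

n = 5, Σx = 63, Σy = 220, Σxy = 3018, Σx² = 921
Sxx = Σx² − (Σx)²/n = 921 − 793.8 = 127.2
Sxy = Σxy − (Σx)(Σy)/n = 3018 − 2772 = 246
b = Sxy/Sxx = 246/127.2 = 1.933962
a = ȳ − b·x̄ = 44 − 1.933962·12.6 = 19.632075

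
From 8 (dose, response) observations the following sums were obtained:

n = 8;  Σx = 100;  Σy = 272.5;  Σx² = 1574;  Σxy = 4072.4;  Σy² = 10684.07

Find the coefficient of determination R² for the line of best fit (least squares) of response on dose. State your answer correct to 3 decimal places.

0.977

Sxx = Σx² − (Σx)²/n = 1574 − 1250 = 324
Sxy = Σxy − (Σx)(Σy)/n = 4072.4 − 3406.25 = 666.15
Syy = Σy² − (Σy)²/n = 10684.07 − 9282.03125 = 1402.03875
R² = Sxy²/(Sxx·Syy) = (666.15)²/(324·1402.03875) = 0.976875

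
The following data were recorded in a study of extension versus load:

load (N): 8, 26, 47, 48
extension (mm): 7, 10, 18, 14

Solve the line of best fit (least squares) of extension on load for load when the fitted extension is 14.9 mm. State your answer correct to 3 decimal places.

n = 4, Σx = 129, Σy = 49, Σxy = 1834, Σx² = 5253
Sxx = Σx² − (Σx)²/n = 5253 − 4160.25 = 1092.75
Sxy = Σxy − (Σx)(Σy)/n = 1834 − 1580.25 = 253.75
b = Sxy/Sxx = 253.75/1092.75 = 0.232212
a = ȳ − b·x̄ = 12.25 − 0.232212·32.25 = 4.761153
Set a + b·x = 14.9: x = (14.9 − 4.761153) / 0.232212 = 43.661970

43.662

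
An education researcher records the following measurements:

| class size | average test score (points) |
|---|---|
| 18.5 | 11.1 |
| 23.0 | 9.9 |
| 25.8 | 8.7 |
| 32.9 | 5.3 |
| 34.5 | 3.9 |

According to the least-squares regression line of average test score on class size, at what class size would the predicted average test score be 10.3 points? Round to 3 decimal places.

21.354

n = 5, Σx = 134.7, Σy = 38.9, Σxy = 966.43, Σx² = 3809.55
Sxx = Σx² − (Σx)²/n = 3809.55 − 3628.818 = 180.732
Sxy = Σxy − (Σx)(Σy)/n = 966.43 − 1047.966 = -81.536
b = Sxy/Sxx = -81.536/180.732 = -0.451143
a = ȳ − b·x̄ = 7.78 − (-0.451143)·26.94 = 19.933796
Set a + b·x = 10.3: x = (10.3 − 19.933796) / (-0.451143) = 21.354190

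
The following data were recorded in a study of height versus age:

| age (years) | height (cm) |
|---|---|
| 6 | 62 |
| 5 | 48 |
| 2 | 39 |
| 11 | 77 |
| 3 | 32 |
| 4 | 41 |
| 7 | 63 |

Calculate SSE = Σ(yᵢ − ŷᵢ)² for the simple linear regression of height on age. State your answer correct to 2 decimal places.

165.37

n = 7, Σx = 38, Σy = 362, Σxy = 2238, Σx² = 260, Σy² = 20272
Sxx = Σx² − (Σx)²/n = 260 − 206.285714 = 53.714286
Sxy = Σxy − (Σx)(Σy)/n = 2238 − 1965.142857 = 272.857143
Syy = Σy² − (Σy)²/n = 20272 − 18720.571429 = 1551.428571
b = Sxy/Sxx = 272.857143/53.714286 = 5.079787
SSE = Syy − b·Sxy = 1551.428571 − 5.079787·272.857143 = 165.372340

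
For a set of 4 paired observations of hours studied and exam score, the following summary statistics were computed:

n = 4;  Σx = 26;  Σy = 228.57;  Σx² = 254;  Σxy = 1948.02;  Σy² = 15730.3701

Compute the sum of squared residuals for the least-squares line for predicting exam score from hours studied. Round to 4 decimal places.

154.7776

Sxx = Σx² − (Σx)²/n = 254 − 169 = 85
Sxy = Σxy − (Σx)(Σy)/n = 1948.02 − 1485.705 = 462.315
Syy = Σy² − (Σy)²/n = 15730.3701 − 13061.061225 = 2669.308875
b = Sxy/Sxx = 462.315/85 = 5.439
SSE = Syy − b·Sxy = 2669.308875 − 5.439·462.315 = 154.77759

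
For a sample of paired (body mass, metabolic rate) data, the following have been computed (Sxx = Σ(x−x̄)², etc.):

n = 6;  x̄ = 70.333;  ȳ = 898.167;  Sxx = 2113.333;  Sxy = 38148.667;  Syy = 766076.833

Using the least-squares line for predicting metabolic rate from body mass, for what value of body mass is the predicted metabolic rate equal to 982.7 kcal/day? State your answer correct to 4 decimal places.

b = Sxy/Sxx = 38148.667/2113.333 = 18.051423
a = ȳ − b·x̄ = 898.167 − 18.051423·70.333 = -371.443703
Set a + b·x = 982.7: x = (982.7 − (-371.443703)) / 18.051423 = 75.015900

75.0159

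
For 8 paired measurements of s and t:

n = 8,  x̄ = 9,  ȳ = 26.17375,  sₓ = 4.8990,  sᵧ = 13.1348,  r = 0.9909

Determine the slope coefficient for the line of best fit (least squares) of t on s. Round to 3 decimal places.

b = r · sᵧ/sₓ = 0.9909 · 13.1348/4.899 = 2.656720

2.657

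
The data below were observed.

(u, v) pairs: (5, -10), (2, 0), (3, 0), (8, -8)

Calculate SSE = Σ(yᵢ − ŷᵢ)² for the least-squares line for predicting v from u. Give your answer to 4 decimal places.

n = 4, Σx = 18, Σy = -18, Σxy = -114, Σx² = 102, Σy² = 164
Sxx = Σx² − (Σx)²/n = 102 − 81 = 21
Sxy = Σxy − (Σx)(Σy)/n = -114 − (-81) = -33
Syy = Σy² − (Σy)²/n = 164 − 81 = 83
b = Sxy/Sxx = -33/21 = -1.571429
SSE = Syy − b·Sxy = 83 − (-1.571429)·(-33) = 31.142857

31.1429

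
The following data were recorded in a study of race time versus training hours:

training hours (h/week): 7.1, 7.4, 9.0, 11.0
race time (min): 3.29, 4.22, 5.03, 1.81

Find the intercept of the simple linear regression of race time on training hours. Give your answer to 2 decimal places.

7.18

n = 4, Σx = 34.5, Σy = 14.35, Σxy = 119.767, Σx² = 307.17
Sxx = Σx² − (Σx)²/n = 307.17 − 297.5625 = 9.6075
Sxy = Σxy − (Σx)(Σy)/n = 119.767 − 123.76875 = -4.00175
b = Sxy/Sxx = -4.00175/9.6075 = -0.416524
a = ȳ − b·x̄ = 3.5875 − (-0.416524)·8.625 = 7.180016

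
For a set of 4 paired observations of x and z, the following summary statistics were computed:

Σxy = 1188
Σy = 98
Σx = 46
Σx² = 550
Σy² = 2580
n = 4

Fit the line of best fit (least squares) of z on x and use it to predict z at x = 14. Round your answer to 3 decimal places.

Sxx = Σx² − (Σx)²/n = 550 − 529 = 21
Sxy = Σxy − (Σx)(Σy)/n = 1188 − 1127 = 61
b = Sxy/Sxx = 61/21 = 2.904762
a = ȳ − b·x̄ = 24.5 − 2.904762·11.5 = -8.904762
ŷ(14) = a + b·14 = -8.904762 + 2.904762·14 = 31.761905

31.762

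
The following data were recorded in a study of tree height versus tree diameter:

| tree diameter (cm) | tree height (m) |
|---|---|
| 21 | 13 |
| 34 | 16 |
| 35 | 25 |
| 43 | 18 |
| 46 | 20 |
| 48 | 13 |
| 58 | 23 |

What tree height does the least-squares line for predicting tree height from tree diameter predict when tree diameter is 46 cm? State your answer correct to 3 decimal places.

n = 7, Σx = 285, Σy = 128, Σxy = 5344, Σx² = 12455
Sxx = Σx² − (Σx)²/n = 12455 − 11603.571429 = 851.428571
Sxy = Σxy − (Σx)(Σy)/n = 5344 − 5211.428571 = 132.571429
b = Sxy/Sxx = 132.571429/851.428571 = 0.155705
a = ȳ − b·x̄ = 18.285714 − 0.155705·40.714286 = 11.946309
ŷ(46) = a + b·46 = 11.946309 + 0.155705·46 = 19.108725

19.109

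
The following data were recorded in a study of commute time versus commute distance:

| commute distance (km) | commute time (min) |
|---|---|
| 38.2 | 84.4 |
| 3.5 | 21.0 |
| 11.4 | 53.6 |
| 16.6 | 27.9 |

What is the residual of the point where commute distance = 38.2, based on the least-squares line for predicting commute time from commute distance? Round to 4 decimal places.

2.7088

n = 4, Σx = 69.7, Σy = 186.9, Σxy = 4371.76, Σx² = 1877.01
Sxx = Σx² − (Σx)²/n = 1877.01 − 1214.5225 = 662.4875
Sxy = Σxy − (Σx)(Σy)/n = 4371.76 − 3256.7325 = 1115.0275
b = Sxy/Sxx = 1115.0275/662.4875 = 1.683092
a = ȳ − b·x̄ = 46.725 − 1.683092·17.425 = 17.397120
ŷ(38.2) = 17.397120 + 1.683092·38.2 = 81.691239
residual = y − ŷ = 84.4 − 81.691239 = 2.708761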